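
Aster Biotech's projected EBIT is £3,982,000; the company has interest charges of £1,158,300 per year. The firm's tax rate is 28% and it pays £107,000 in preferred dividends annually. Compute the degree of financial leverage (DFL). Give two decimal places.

1.49

Interest = £1,158,300.00.
Pre-tax preferred-dividend burden = £107,000 ÷ (1 − 0.28) = £148,611.11.
DFL = EBIT ÷ [EBIT − I − D_p/(1−t)] = £3,982,000 ÷ [£3,982,000 − £1,158,300.00 − £148,611.11] = £3,982,000 ÷ £2,675,088.89 = 1.4885.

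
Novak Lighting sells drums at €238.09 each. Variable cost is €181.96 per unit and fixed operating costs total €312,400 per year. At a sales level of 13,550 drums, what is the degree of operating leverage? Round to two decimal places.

1.70

Total contribution margin = 13,550 × €56.13 = €760,561.50.
EBIT = €760,561.50 − €312,400 = €448,161.50.
So DOL = total CM / EBIT = €760,561.50 / €448,161.50 = 1.6971.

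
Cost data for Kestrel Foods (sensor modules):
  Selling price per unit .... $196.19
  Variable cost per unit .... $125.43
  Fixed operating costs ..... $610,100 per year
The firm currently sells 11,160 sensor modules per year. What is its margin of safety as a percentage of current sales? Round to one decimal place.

Unit CM = price − variable cost = $196.19 − $125.43 = $70.76. Break-even units = $610,100 ÷ $70.76 = 8,622.10; break-even revenue = 8,622.10 × $196.19 = $1,691,570.36.
Actual sales revenue = 11,160 × $196.19 = $2,189,480.40.
Margin of safety = ($2,189,480.40 − $1,691,570.36) ÷ $2,189,480.40 = 22.7%.

22.7%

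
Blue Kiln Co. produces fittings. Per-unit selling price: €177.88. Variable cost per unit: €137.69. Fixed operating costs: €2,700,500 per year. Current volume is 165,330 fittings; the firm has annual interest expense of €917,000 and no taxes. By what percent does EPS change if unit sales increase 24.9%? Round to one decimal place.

Total contribution margin = 165,330 × €40.19 = €6,644,612.70.
Subtracting fixed costs: EBIT = €6,644,612.70 − €2,700,500 = €3,944,112.70.
Interest = €917,000.00, so EBIT − I = €3,027,112.70.
Degree of combined leverage = contribution ÷ (EBIT − I) = €6,644,612.70 ÷ €3,027,112.70 = 2.1950.
EPS therefore changes by 2.1950 × (+24.9%) = +54.7%.

+54.7%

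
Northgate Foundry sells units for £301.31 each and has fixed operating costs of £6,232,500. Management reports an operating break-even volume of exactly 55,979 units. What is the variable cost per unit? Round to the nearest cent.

£189.97

At break-even, FC = Q × (P − VC), so P − VC = £6,232,500 ÷ 55,979 = £111.3364.
Variable cost per unit = £301.31 − £111.3364 = £189.97.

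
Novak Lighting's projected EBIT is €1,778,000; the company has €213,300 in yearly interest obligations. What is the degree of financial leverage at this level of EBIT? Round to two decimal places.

Interest = €213,300.00.
DFL = EBIT ÷ (EBIT − I) = €1,778,000 ÷ (€1,778,000 − €213,300.00) = €1,778,000 ÷ €1,564,700.00 = 1.1363.

1.14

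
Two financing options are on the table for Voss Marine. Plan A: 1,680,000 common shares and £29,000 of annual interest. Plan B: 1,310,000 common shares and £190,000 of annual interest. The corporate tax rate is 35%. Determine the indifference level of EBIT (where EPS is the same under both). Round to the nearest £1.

At indifference, (EBIT − 29,000)(1 − t)/1,680,000 = (EBIT − 190,000)(1 − t)/1,310,000.
The (1 − t) factor cancels: (EBIT − 29,000) × 1,310,000 = (EBIT − 190,000) × 1,680,000.
Solving, EBIT = (190,000·1,680,000 − 29,000·1,310,000) / (1,680,000 − 1,310,000) = 281,210,000,000 / 370,000 = 760,027.03.

£760,027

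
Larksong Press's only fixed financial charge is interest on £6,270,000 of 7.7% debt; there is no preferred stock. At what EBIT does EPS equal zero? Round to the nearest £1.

£482,790

Annual interest = 7.7% × £6,270,000 = £482,790.00.
With no preferred dividends, EPS = 0 when EBIT exactly covers interest, so the financial break-even EBIT is £482,790.00.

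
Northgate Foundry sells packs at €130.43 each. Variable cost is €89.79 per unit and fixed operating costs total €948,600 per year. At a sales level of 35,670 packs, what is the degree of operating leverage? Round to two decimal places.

2.89

At 35,670 units, contribution = 35,670 × €40.64 = €1,449,628.80.
Operating income = contribution − fixed costs = €1,449,628.80 − €948,600 = €501,028.80.
DOL = contribution ÷ EBIT = €1,449,628.80 ÷ €501,028.80 = 2.8933.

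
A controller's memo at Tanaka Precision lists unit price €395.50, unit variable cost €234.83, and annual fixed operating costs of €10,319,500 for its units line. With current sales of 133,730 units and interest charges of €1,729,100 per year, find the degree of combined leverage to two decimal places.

Contribution at this volume is 133,730 × €160.67 = €21,486,399.10.
EBIT = €21,486,399.10 − €10,319,500 = €11,166,899.10. Interest = €1,729,100.00, so EBIT − I = €9,437,799.10.
DCL = contribution ÷ (EBIT − I) = €21,486,399.10 ÷ €9,437,799.10 = 2.2766.

2.28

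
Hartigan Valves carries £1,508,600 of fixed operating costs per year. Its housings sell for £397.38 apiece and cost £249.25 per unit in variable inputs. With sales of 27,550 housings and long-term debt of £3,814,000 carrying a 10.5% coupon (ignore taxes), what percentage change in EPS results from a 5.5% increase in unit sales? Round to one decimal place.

Contribution at this volume is 27,550 × £148.13 = £4,080,981.50.
Subtracting fixed costs: EBIT = £4,080,981.50 − £1,508,600 = £2,572,381.50.
After interest of £400,470.00, pre-tax earnings = £2,171,911.50.
Degree of combined leverage = contribution ÷ (EBIT − I) = £4,080,981.50 ÷ £2,171,911.50 = 1.8790.
EPS therefore changes by 1.8790 × (+5.5%) = +10.3%.

+10.3%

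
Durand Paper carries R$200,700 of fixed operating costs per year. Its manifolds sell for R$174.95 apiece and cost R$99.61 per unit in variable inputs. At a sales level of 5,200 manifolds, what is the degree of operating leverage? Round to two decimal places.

Contribution at this volume is 5,200 × R$75.34 = R$391,768.00.
Subtracting fixed costs: EBIT = R$391,768.00 − R$200,700 = R$191,068.00.
DOL = contribution ÷ EBIT = R$391,768.00 ÷ R$191,068.00 = 2.0504.

2.05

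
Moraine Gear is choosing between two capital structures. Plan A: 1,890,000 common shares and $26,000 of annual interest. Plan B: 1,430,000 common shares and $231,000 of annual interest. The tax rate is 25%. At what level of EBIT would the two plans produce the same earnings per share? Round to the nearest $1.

At indifference, (EBIT − 26,000)(1 − t)/1,890,000 = (EBIT − 231,000)(1 − t)/1,430,000.
Cancelling (1 − t) and cross-multiplying: 1,430,000·(EBIT − 26,000) = 1,890,000·(EBIT − 231,000).
EBIT × (1,890,000 − 1,430,000) = 231,000 × 1,890,000 − 26,000 × 1,430,000 = 399,410,000,000, so EBIT = 399,410,000,000 ÷ 460,000 = 868,282.61.

$868,283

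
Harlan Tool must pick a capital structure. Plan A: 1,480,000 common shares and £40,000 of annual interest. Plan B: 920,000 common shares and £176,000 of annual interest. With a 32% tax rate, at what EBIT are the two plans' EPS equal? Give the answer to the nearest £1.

£399,429

Set EPS_A = EPS_B: (EBIT − £40,000)(1 − 0.32) ÷ 1,480,000 = (EBIT − £176,000)(1 − 0.32) ÷ 920,000.
Cancelling (1 − t) and cross-multiplying: 920,000·(EBIT − 40,000) = 1,480,000·(EBIT − 176,000).
EBIT × (1,480,000 − 920,000) = 176,000 × 1,480,000 − 40,000 × 920,000 = 223,680,000,000, so EBIT = 223,680,000,000 ÷ 560,000 = 399,428.57.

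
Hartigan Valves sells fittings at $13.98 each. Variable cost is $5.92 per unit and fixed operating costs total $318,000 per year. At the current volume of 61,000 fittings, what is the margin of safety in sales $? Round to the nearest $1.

Each unit contributes $13.98 − $5.92 = $8.06. Break-even units = $318,000 ÷ $8.06 = 39,454.09; break-even revenue = 39,454.09 × $13.98 = $551,568.24.
Actual sales revenue = 61,000 × $13.98 = $852,780.00.
Margin of safety = $852,780.00 − $551,568.24 = $301,212.

$301,212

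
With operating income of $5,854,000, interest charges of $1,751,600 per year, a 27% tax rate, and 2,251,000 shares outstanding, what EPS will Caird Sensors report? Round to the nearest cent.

Pre-tax income = $5,854,000 − $1,751,600.00 = $4,102,400.00.
Net income = $4,102,400.00 × (1 − 0.27) = $2,994,752.00.
Per share: $2,994,752.00 / 2,251,000 shares = $1.33.

$1.33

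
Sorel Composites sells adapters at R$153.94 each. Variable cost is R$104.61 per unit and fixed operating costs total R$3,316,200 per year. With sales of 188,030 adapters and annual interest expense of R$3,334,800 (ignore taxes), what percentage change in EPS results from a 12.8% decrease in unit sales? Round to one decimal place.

-45.2%

Total contribution margin = 188,030 × R$49.33 = R$9,275,519.90.
EBIT = R$9,275,519.90 − R$3,316,200 = R$5,959,319.90.
Interest = R$3,334,800.00, so EBIT − I = R$2,624,519.90.
Degree of combined leverage = contribution ÷ (EBIT − I) = R$9,275,519.90 ÷ R$2,624,519.90 = 3.5342.
EPS therefore changes by 3.5342 × (-12.8%) = -45.2%.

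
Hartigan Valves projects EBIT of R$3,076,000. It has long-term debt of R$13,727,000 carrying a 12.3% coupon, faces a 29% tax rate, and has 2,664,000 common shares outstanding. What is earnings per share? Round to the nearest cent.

Pre-tax income = R$3,076,000 − R$1,688,421.00 = R$1,387,579.00.
After tax at 29%: net income = R$1,387,579.00 × 0.71 = R$985,181.09.
EPS = R$985,181.09 ÷ 2,664,000 = R$0.37.

R$0.37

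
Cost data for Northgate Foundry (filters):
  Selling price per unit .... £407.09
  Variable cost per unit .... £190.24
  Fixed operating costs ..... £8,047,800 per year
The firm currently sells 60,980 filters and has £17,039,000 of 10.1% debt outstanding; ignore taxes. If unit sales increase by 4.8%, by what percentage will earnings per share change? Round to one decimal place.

Contribution at this volume is 60,980 × £216.85 = £13,223,513.00.
EBIT = £13,223,513.00 − £8,047,800 = £5,175,713.00.
Interest = £1,720,939.00, so EBIT − I = £3,454,774.00.
Degree of combined leverage = contribution ÷ (EBIT − I) = £13,223,513.00 ÷ £3,454,774.00 = 3.8276.
%ΔEPS = DCL × %ΔSales = 3.8276 × +4.8% = +18.4%.

+18.4%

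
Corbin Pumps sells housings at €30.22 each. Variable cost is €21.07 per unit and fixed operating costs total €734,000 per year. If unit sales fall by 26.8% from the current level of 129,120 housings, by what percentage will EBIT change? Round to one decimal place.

Contribution at this volume is 129,120 × €9.15 = €1,181,448.00.
EBIT = €1,181,448.00 − €734,000 = €447,448.00.
Degree of operating leverage = €1,181,448.00 / €447,448.00 = 2.6404.
So EBIT moves 2.6404 × (-26.8%) = -70.8%.

-70.8%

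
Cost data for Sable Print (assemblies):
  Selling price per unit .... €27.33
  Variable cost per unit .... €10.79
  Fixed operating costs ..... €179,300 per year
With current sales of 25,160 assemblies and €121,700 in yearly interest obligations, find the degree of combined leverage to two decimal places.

3.61

Contribution at this volume is 25,160 × €16.54 = €416,146.40.
EBIT = €416,146.40 − €179,300 = €236,846.40. Interest = €121,700.00.
DOL = €416,146.40 ÷ €236,846.40 = 1.7570; DFL = €236,846.40 ÷ €115,146.40 = 2.0569.
DCL = DOL × DFL = 1.7570 × 2.0569 = 3.6140.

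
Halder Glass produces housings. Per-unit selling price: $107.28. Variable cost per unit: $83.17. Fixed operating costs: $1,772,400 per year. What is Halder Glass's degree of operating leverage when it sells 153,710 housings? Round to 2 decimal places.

Total contribution margin = 153,710 × $24.11 = $3,705,948.10.
Subtracting fixed costs: EBIT = $3,705,948.10 − $1,772,400 = $1,933,548.10.
DOL = contribution ÷ EBIT = $3,705,948.10 ÷ $1,933,548.10 = 1.9167.

1.92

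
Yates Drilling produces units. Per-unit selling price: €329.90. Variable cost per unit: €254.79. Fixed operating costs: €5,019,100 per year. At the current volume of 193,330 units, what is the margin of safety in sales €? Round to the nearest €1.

€41,734,552

Unit CM = price − variable cost = €329.90 − €254.79 = €75.11. Break-even units = €5,019,100 ÷ €75.11 = 66,823.33; break-even revenue = 66,823.33 × €329.90 = €22,045,015.18.
Current sales = 193,330 × €329.90 = €63,779,567.00.
Margin of safety = €63,779,567.00 − €22,045,015.18 = €41,734,552.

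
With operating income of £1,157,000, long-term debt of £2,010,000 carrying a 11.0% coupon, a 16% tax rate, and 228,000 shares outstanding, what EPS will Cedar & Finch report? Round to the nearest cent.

Pre-tax income = £1,157,000 − £221,100.00 = £935,900.00.
Net income = £935,900.00 × (1 − 0.16) = £786,156.00.
EPS = £786,156.00 ÷ 228,000 = £3.45.

£3.45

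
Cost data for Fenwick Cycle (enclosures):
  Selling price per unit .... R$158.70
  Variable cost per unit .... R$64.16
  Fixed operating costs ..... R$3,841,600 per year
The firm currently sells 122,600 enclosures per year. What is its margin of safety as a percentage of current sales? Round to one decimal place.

Contribution margin per unit = R$158.70 − R$64.16 = R$94.54. Break-even units = R$3,841,600 ÷ R$94.54 = 40,634.65; break-even revenue = 40,634.65 × R$158.70 = R$6,448,719.27.
Current sales = 122,600 × R$158.70 = R$19,456,620.00.
Margin of safety = (R$19,456,620.00 − R$6,448,719.27) ÷ R$19,456,620.00 = 66.9%.

66.9%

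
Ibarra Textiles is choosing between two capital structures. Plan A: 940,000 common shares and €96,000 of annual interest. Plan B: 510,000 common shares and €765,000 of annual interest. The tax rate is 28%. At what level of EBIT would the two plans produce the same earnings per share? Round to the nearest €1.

Set EPS_A = EPS_B: (EBIT − €96,000)(1 − 0.28) ÷ 940,000 = (EBIT − €765,000)(1 − 0.28) ÷ 510,000.
The (1 − t) factor cancels: (EBIT − 96,000) × 510,000 = (EBIT − 765,000) × 940,000.
Solving, EBIT = (765,000·940,000 − 96,000·510,000) / (940,000 − 510,000) = 670,140,000,000 / 430,000 = 1,558,465.12.

€1,558,465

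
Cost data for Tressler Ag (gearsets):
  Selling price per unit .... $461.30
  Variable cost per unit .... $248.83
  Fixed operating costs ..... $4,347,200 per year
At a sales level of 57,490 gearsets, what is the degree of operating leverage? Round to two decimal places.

1.55

Contribution at this volume is 57,490 × $212.47 = $12,214,900.30.
Subtracting fixed costs: EBIT = $12,214,900.30 − $4,347,200 = $7,867,700.30.
DOL = contribution ÷ EBIT = $12,214,900.30 ÷ $7,867,700.30 = 1.5525.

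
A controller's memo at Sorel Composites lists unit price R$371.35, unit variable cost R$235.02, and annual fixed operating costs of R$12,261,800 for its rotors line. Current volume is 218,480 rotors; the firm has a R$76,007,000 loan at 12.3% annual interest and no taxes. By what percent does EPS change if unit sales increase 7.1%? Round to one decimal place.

Contribution at this volume is 218,480 × R$136.33 = R$29,785,378.40.
EBIT = R$29,785,378.40 − R$12,261,800 = R$17,523,578.40.
After interest of R$9,348,861.00, pre-tax earnings = R$8,174,717.40.
Degree of combined leverage = contribution ÷ (EBIT − I) = R$29,785,378.40 ÷ R$8,174,717.40 = 3.6436.
EPS therefore changes by 3.6436 × (+7.1%) = +25.9%.

+25.9%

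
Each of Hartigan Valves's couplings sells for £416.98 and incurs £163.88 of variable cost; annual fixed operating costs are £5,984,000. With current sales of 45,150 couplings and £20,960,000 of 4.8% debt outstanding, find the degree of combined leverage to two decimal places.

Total contribution margin = 45,150 × £253.10 = £11,427,465.00.
EBIT = £11,427,465.00 − £5,984,000 = £5,443,465.00. Interest = £1,006,080.00.
DOL = £11,427,465.00 ÷ £5,443,465.00 = 2.0993; DFL = £5,443,465.00 ÷ £4,437,385.00 = 1.2267.
DCL = DOL × DFL = 2.0993 × 1.2267 = 2.5752.

2.58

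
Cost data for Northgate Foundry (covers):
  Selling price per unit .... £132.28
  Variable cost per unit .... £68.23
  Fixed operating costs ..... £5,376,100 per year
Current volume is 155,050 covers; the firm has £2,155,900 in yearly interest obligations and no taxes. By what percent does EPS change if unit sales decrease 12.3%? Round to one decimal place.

At 155,050 units, contribution = 155,050 × £64.05 = £9,930,952.50.
Operating income = contribution − fixed costs = £9,930,952.50 − £5,376,100 = £4,554,852.50.
After interest of £2,155,900.00, pre-tax earnings = £2,398,952.50.
Degree of combined leverage = contribution ÷ (EBIT − I) = £9,930,952.50 ÷ £2,398,952.50 = 4.1397.
%ΔEPS = DCL × %ΔSales = 4.1397 × -12.3% = -50.9%.

-50.9%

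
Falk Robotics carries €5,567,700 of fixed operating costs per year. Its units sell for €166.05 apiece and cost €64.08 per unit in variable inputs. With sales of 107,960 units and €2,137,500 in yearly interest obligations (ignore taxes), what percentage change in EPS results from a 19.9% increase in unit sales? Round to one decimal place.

Total contribution margin = 107,960 × €101.97 = €11,008,681.20.
Subtracting fixed costs: EBIT = €11,008,681.20 − €5,567,700 = €5,440,981.20.
Interest = €2,137,500.00, so EBIT − I = €3,303,481.20.
Degree of combined leverage = contribution ÷ (EBIT − I) = €11,008,681.20 ÷ €3,303,481.20 = 3.3324.
%ΔEPS = DCL × %ΔSales = 3.3324 × +19.9% = +66.3%.

+66.3%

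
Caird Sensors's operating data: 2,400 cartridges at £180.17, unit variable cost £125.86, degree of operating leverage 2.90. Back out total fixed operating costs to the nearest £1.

Contribution at this volume is 2,400 × £54.31 = £130,344.00.
Since DOL = CM ÷ EBIT, EBIT = £130,344.00 ÷ 2.90 = £44,946.21.
Fixed costs = CM − EBIT = £130,344.00 − £44,946.21 = £85,398.

£85,398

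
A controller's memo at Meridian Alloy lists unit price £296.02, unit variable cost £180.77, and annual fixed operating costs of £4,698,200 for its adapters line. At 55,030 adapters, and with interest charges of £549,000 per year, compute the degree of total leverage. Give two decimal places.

5.79

Total contribution margin = 55,030 × £115.25 = £6,342,207.50.
EBIT = £6,342,207.50 − £4,698,200 = £1,644,007.50. Interest = £549,000.00, so EBIT − I = £1,095,007.50.
DCL = contribution ÷ (EBIT − I) = £6,342,207.50 ÷ £1,095,007.50 = 5.7919.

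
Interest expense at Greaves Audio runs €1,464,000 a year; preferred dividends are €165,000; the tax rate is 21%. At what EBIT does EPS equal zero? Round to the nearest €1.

€1,672,861

Preferred dividends are paid after tax, so their pre-tax equivalent is €165,000 ÷ (1 − 0.21) = €208,860.76.
Financial break-even EBIT = interest + D_p ÷ (1 − t) = €1,464,000 + €208,860.76 = €1,672,860.76.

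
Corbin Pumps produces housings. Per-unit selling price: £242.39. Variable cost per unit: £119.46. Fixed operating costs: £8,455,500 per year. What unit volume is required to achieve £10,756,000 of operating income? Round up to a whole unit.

Unit CM = price − variable cost = £242.39 − £119.46 = £122.93.
Units = (FC + target) / CM = (£8,455,500 + £10,756,000) / £122.93 = 156,280.00, so 156,280 housings.

156,280 housings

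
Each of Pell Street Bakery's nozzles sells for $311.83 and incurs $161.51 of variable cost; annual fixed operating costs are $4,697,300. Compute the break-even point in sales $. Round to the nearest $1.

CM per unit = $311.83 − $161.51 = $150.32; CM ratio = $150.32 / $311.83 = 0.4821.
Break-even sales = FC ÷ CM ratio = $4,697,300 × $311.83 / $150.32 = $9,744,273.

$9,744,273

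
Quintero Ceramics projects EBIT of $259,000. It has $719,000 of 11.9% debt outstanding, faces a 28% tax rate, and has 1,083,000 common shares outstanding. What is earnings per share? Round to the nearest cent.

$0.12

Pre-tax income = $259,000 − $85,561.00 = $173,439.00.
Net income = $173,439.00 × (1 − 0.28) = $124,876.08.
EPS = $124,876.08 ÷ 1,083,000 = $0.12.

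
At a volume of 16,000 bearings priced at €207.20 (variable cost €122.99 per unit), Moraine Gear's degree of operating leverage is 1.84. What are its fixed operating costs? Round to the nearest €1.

At 16,000 units, contribution = 16,000 × €84.21 = €1,347,360.00.
DOL = contribution / EBIT, so EBIT = €1,347,360.00 / 1.84 = €732,260.87.
And FC = contribution − EBIT = €1,347,360.00 − €732,260.87 = €615,099.

€615,099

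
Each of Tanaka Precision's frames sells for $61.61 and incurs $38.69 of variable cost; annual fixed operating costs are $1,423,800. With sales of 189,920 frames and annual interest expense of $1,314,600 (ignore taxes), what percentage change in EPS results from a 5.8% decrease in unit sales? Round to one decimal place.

Total contribution margin = 189,920 × $22.92 = $4,352,966.40.
Subtracting fixed costs: EBIT = $4,352,966.40 − $1,423,800 = $2,929,166.40.
Interest = $1,314,600.00, so EBIT − I = $1,614,566.40.
DCL = total CM / (EBIT − I) = $4,352,966.40 / $1,614,566.40 = 2.6961.
EPS therefore changes by 2.6961 × (-5.8%) = -15.6%.

-15.6%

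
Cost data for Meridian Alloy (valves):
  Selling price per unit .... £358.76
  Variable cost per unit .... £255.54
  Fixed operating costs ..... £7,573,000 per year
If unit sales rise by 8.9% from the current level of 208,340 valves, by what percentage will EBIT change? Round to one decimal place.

+13.7%

Total contribution margin = 208,340 × £103.22 = £21,504,854.80.
Operating income = contribution − fixed costs = £21,504,854.80 − £7,573,000 = £13,931,854.80.
DOL = contribution ÷ EBIT = £21,504,854.80 ÷ £13,931,854.80 = 1.5436.
%ΔEBIT = DOL × %ΔSales = 1.5436 × +8.9% = +13.7%.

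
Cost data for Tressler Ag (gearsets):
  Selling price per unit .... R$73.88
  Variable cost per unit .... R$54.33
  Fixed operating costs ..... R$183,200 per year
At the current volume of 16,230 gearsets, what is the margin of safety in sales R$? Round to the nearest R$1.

Contribution margin per unit = R$73.88 − R$54.33 = R$19.55. Break-even units = R$183,200 ÷ R$19.55 = 9,370.84; break-even revenue = 9,370.84 × R$73.88 = R$692,317.95.
Actual sales revenue = 16,230 × R$73.88 = R$1,199,072.40.
Margin of safety = R$1,199,072.40 − R$692,317.95 = R$506,754.

R$506,754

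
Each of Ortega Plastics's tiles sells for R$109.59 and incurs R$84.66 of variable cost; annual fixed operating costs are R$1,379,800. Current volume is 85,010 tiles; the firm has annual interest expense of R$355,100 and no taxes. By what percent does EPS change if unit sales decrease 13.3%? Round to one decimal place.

-73.3%

Contribution at this volume is 85,010 × R$24.93 = R$2,119,299.30.
EBIT = R$2,119,299.30 − R$1,379,800 = R$739,499.30.
After interest of R$355,100.00, pre-tax earnings = R$384,399.30.
DCL = total CM / (EBIT − I) = R$2,119,299.30 / R$384,399.30 = 5.5133.
EPS therefore changes by 5.5133 × (-13.3%) = -73.3%.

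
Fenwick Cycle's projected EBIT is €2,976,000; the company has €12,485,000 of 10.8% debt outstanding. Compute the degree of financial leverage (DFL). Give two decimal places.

1.83

Interest = €1,348,380.00.
DFL = EBIT ÷ (EBIT − I) = €2,976,000 ÷ (€2,976,000 − €1,348,380.00) = €2,976,000 ÷ €1,627,620.00 = 1.8284.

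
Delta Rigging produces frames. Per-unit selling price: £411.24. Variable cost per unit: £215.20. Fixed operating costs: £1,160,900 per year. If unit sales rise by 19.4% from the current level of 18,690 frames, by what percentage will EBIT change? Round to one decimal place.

+28.4%

Contribution at this volume is 18,690 × £196.04 = £3,663,987.60.
Operating income = contribution − fixed costs = £3,663,987.60 − £1,160,900 = £2,503,087.60.
So DOL = total CM / EBIT = £3,663,987.60 / £2,503,087.60 = 1.4638.
So EBIT moves 1.4638 × (+19.4%) = +28.4%.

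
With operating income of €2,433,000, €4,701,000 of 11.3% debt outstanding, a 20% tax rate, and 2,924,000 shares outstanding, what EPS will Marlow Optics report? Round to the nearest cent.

€0.52

Pre-tax income = €2,433,000 − €531,213.00 = €1,901,787.00.
After tax at 20%: net income = €1,901,787.00 × 0.80 = €1,521,429.60.
Per share: €1,521,429.60 / 2,924,000 shares = €0.52.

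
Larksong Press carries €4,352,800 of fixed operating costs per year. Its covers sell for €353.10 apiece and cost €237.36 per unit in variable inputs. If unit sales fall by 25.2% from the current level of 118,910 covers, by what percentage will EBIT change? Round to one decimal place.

-36.9%

Total contribution margin = 118,910 × €115.74 = €13,762,643.40.
Operating income = contribution − fixed costs = €13,762,643.40 − €4,352,800 = €9,409,843.40.
So DOL = total CM / EBIT = €13,762,643.40 / €9,409,843.40 = 1.4626.
Operating income changes by 1.4626 × -25.2% = -36.9%.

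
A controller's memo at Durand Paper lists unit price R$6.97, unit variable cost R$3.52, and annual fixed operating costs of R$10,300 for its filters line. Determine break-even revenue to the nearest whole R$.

R$20,809

CM per unit = R$6.97 − R$3.52 = R$3.45; CM ratio = R$3.45 / R$6.97 = 0.4950.
Break-even sales = FC ÷ CM ratio = R$10,300 × R$6.97 / R$3.45 = R$20,809.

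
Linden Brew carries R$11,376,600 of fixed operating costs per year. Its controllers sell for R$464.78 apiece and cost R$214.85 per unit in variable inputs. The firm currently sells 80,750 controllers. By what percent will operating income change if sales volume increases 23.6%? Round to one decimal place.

+54.1%

Total contribution margin = 80,750 × R$249.93 = R$20,181,847.50.
Operating income = contribution − fixed costs = R$20,181,847.50 − R$11,376,600 = R$8,805,247.50.
Degree of operating leverage = R$20,181,847.50 / R$8,805,247.50 = 2.2920.
Operating income changes by 2.2920 × +23.6% = +54.1%.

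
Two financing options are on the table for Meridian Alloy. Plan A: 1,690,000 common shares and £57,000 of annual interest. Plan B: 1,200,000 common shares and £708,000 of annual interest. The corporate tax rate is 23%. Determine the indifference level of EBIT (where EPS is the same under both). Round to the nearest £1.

£2,302,286

Set EPS_A = EPS_B: (EBIT − £57,000)(1 − 0.23) ÷ 1,690,000 = (EBIT − £708,000)(1 − 0.23) ÷ 1,200,000.
The (1 − t) factor cancels: (EBIT − 57,000) × 1,200,000 = (EBIT − 708,000) × 1,690,000.
Solving, EBIT = (708,000·1,690,000 − 57,000·1,200,000) / (1,690,000 − 1,200,000) = 1,128,120,000,000 / 490,000 = 2,302,285.71.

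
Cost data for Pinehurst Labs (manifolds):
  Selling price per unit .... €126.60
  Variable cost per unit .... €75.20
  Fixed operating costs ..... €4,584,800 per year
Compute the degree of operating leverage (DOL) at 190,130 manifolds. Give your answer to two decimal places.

1.88

Total contribution margin = 190,130 × €51.40 = €9,772,682.00.
EBIT = €9,772,682.00 − €4,584,800 = €5,187,882.00.
Degree of operating leverage = €9,772,682.00 / €5,187,882.00 = 1.8838.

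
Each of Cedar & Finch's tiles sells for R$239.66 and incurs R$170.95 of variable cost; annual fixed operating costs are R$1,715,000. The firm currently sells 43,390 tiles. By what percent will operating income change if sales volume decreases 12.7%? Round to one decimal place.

At 43,390 units, contribution = 43,390 × R$68.71 = R$2,981,326.90.
Operating income = contribution − fixed costs = R$2,981,326.90 − R$1,715,000 = R$1,266,326.90.
DOL = contribution ÷ EBIT = R$2,981,326.90 ÷ R$1,266,326.90 = 2.3543.
Operating income changes by 2.3543 × -12.7% = -29.9%.

-29.9%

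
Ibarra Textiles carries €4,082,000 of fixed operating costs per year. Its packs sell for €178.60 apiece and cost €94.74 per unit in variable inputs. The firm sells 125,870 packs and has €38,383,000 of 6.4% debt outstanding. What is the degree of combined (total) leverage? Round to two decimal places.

2.63

Total contribution margin = 125,870 × €83.86 = €10,555,458.20.
Subtracting fixed costs: EBIT = €10,555,458.20 − €4,082,000 = €6,473,458.20. Interest = €2,456,512.00.
DOL = €10,555,458.20 ÷ €6,473,458.20 = 1.6306; DFL = €6,473,458.20 ÷ €4,016,946.20 = 1.6115.
Combined leverage = 1.6306 × 1.6115 = 2.6277.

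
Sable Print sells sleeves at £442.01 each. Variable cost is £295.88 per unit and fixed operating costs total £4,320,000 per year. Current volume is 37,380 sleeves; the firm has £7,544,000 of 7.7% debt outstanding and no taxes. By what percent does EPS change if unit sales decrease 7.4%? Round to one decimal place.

Total contribution margin = 37,380 × £146.13 = £5,462,339.40.
Subtracting fixed costs: EBIT = £5,462,339.40 − £4,320,000 = £1,142,339.40.
After interest of £580,888.00, pre-tax earnings = £561,451.40.
Degree of combined leverage = contribution ÷ (EBIT − I) = £5,462,339.40 ÷ £561,451.40 = 9.7290.
%ΔEPS = DCL × %ΔSales = 9.7290 × -7.4% = -72.0%.

-72.0%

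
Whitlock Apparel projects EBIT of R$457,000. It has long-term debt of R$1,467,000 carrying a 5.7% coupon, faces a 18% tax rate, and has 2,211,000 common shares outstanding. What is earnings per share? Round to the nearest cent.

Interest = R$83,619.00, so EBT = R$457,000 − R$83,619.00 = R$373,381.00.
Net income = R$373,381.00 × (1 − 0.18) = R$306,172.42.
EPS = R$306,172.42 ÷ 2,211,000 = R$0.14.

R$0.14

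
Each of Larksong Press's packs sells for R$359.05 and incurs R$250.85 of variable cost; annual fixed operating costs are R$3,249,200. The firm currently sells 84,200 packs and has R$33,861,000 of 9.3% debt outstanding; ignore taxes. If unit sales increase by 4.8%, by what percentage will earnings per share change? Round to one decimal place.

Total contribution margin = 84,200 × R$108.20 = R$9,110,440.00.
Operating income = contribution − fixed costs = R$9,110,440.00 − R$3,249,200 = R$5,861,240.00.
Interest = R$3,149,073.00, so EBIT − I = R$2,712,167.00.
DCL = total CM / (EBIT − I) = R$9,110,440.00 / R$2,712,167.00 = 3.3591.
EPS therefore changes by 3.3591 × (+4.8%) = +16.1%.

+16.1%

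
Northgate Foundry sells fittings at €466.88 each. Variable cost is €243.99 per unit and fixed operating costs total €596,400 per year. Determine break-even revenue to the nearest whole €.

€1,249,259

Contribution margin per unit = €466.88 − €243.99 = €222.89, a CM ratio of €222.89 ÷ €466.88 = 0.4774.
Break-even sales = FC ÷ CM ratio = €596,400 × €466.88 / €222.89 = €1,249,259.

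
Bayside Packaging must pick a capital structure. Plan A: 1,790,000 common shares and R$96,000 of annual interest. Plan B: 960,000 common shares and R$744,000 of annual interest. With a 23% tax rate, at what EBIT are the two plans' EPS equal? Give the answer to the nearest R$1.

R$1,493,494

Set EPS_A = EPS_B: (EBIT − R$96,000)(1 − 0.23) ÷ 1,790,000 = (EBIT − R$744,000)(1 − 0.23) ÷ 960,000.
The (1 − t) factor cancels: (EBIT − 96,000) × 960,000 = (EBIT − 744,000) × 1,790,000.
EBIT × (1,790,000 − 960,000) = 744,000 × 1,790,000 − 96,000 × 960,000 = 1,239,600,000,000, so EBIT = 1,239,600,000,000 ÷ 830,000 = 1,493,493.98.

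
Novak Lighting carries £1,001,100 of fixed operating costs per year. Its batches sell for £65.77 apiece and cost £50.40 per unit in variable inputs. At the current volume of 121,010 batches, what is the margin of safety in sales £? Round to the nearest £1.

£3,675,006

Each unit contributes £65.77 − £50.40 = £15.37. Break-even units = £1,001,100 ÷ £15.37 = 65,133.38; break-even revenue = 65,133.38 × £65.77 = £4,283,822.19.
Actual sales revenue = 121,010 × £65.77 = £7,958,827.70.
Margin of safety = £7,958,827.70 − £4,283,822.19 = £3,675,006.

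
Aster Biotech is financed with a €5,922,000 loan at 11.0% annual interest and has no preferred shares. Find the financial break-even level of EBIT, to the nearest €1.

Annual interest = 11.0% × €5,922,000 = €651,420.00.
With no preferred dividends, EPS = 0 when EBIT exactly covers interest, so the financial break-even EBIT is €651,420.00.

€651,420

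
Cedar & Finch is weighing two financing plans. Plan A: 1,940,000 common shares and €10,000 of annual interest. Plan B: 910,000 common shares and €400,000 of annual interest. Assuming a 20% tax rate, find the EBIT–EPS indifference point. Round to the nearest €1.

At indifference, (EBIT − 10,000)(1 − t)/1,940,000 = (EBIT − 400,000)(1 − t)/910,000.
Cancelling (1 − t) and cross-multiplying: 910,000·(EBIT − 10,000) = 1,940,000·(EBIT − 400,000).
EBIT × (1,940,000 − 910,000) = 400,000 × 1,940,000 − 10,000 × 910,000 = 766,900,000,000, so EBIT = 766,900,000,000 ÷ 1,030,000 = 744,563.11.

€744,563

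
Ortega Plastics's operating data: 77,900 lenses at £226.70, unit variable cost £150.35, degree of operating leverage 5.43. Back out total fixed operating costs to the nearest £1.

At 77,900 units, contribution = 77,900 × £76.35 = £5,947,665.00.
DOL = contribution / EBIT, so EBIT = £5,947,665.00 / 5.43 = £1,095,334.25.
Fixed costs = CM − EBIT = £5,947,665.00 − £1,095,334.25 = £4,852,331.

£4,852,331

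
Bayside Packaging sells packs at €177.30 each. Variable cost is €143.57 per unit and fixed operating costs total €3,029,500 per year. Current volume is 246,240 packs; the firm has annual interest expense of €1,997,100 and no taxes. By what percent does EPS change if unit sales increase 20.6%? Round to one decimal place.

Total contribution margin = 246,240 × €33.73 = €8,305,675.20.
Operating income = contribution − fixed costs = €8,305,675.20 − €3,029,500 = €5,276,175.20.
After interest of €1,997,100.00, pre-tax earnings = €3,279,075.20.
DCL = total CM / (EBIT − I) = €8,305,675.20 / €3,279,075.20 = 2.5329.
%ΔEPS = DCL × %ΔSales = 2.5329 × +20.6% = +52.2%.

+52.2%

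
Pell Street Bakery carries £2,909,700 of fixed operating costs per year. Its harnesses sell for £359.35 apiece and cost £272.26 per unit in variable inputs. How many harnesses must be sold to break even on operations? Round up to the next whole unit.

Unit CM = price − variable cost = £359.35 − £272.26 = £87.09.
Units to break even: £2,909,700 ÷ £87.09 = 33,410.27, rounded up to 33,411.

33,411 harnesses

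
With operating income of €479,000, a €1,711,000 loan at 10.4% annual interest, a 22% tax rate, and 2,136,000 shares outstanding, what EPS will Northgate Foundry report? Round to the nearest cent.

€0.11

Interest = €177,944.00, so EBT = €479,000 − €177,944.00 = €301,056.00.
Net income = €301,056.00 × (1 − 0.22) = €234,823.68.
EPS = €234,823.68 ÷ 2,136,000 = €0.11.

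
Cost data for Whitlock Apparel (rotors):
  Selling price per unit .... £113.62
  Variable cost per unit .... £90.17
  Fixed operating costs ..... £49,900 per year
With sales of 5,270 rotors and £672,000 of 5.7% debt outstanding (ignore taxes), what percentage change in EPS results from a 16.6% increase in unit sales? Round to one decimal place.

+58.0%

Total contribution margin = 5,270 × £23.45 = £123,581.50.
Operating income = contribution − fixed costs = £123,581.50 − £49,900 = £73,681.50.
After interest of £38,304.00, pre-tax earnings = £35,377.50.
DCL = total CM / (EBIT − I) = £123,581.50 / £35,377.50 = 3.4932.
%ΔEPS = DCL × %ΔSales = 3.4932 × +16.6% = +58.0%.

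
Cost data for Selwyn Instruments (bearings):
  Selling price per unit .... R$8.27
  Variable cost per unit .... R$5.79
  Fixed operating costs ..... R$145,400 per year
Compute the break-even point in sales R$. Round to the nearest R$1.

Contribution margin per unit = R$8.27 − R$5.79 = R$2.48, a CM ratio of R$2.48 ÷ R$8.27 = 0.2999.
Break-even revenue = fixed costs × price ÷ CM = R$145,400 × R$8.27 ÷ R$2.48 = R$484,862.

R$484,862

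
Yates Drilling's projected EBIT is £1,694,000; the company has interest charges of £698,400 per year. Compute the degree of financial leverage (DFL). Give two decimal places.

Interest = £698,400.00.
DFL = EBIT ÷ (EBIT − I) = £1,694,000 ÷ (£1,694,000 − £698,400.00) = £1,694,000 ÷ £995,600.00 = 1.7015.

1.70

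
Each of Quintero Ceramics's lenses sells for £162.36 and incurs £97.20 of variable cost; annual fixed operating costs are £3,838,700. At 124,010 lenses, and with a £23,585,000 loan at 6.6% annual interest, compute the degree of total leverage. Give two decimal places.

At 124,010 units, contribution = 124,010 × £65.16 = £8,080,491.60.
EBIT = £8,080,491.60 − £3,838,700 = £4,241,791.60. Interest = £1,556,610.00.
DOL = £8,080,491.60 ÷ £4,241,791.60 = 1.9050; DFL = £4,241,791.60 ÷ £2,685,181.60 = 1.5797.
Combined leverage = 1.9050 × 1.5797 = 3.0093.

3.01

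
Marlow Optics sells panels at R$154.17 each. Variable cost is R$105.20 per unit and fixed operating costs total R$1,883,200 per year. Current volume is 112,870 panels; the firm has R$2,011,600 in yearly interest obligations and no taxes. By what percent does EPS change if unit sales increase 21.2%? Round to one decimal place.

+71.8%

Total contribution margin = 112,870 × R$48.97 = R$5,527,243.90.
Operating income = contribution − fixed costs = R$5,527,243.90 − R$1,883,200 = R$3,644,043.90.
After interest of R$2,011,600.00, pre-tax earnings = R$1,632,443.90.
Degree of combined leverage = contribution ÷ (EBIT − I) = R$5,527,243.90 ÷ R$1,632,443.90 = 3.3859.
%ΔEPS = DCL × %ΔSales = 3.3859 × +21.2% = +71.8%.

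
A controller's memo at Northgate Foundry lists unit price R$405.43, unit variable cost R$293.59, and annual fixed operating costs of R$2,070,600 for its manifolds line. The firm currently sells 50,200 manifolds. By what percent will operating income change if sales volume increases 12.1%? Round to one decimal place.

At 50,200 units, contribution = 50,200 × R$111.84 = R$5,614,368.00.
EBIT = R$5,614,368.00 − R$2,070,600 = R$3,543,768.00.
Degree of operating leverage = R$5,614,368.00 / R$3,543,768.00 = 1.5843.
So EBIT moves 1.5843 × (+12.1%) = +19.2%.

+19.2%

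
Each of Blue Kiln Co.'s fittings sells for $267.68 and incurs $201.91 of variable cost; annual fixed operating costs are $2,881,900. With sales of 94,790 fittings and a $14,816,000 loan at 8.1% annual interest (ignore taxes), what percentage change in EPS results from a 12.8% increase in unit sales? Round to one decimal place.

At 94,790 units, contribution = 94,790 × $65.77 = $6,234,338.30.
Subtracting fixed costs: EBIT = $6,234,338.30 − $2,881,900 = $3,352,438.30.
Interest = $1,200,096.00, so EBIT − I = $2,152,342.30.
Degree of combined leverage = contribution ÷ (EBIT − I) = $6,234,338.30 ÷ $2,152,342.30 = 2.8965.
%ΔEPS = DCL × %ΔSales = 2.8965 × +12.8% = +37.1%.

+37.1%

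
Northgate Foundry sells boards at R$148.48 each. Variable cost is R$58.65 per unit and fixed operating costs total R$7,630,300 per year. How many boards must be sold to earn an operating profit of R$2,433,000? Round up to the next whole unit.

112,027 boards

Each unit contributes R$148.48 − R$58.65 = R$89.83.
Need Q such that Q × R$89.83 − R$7,630,300 = R$2,433,000, i.e. Q = R$10,063,300 / R$89.83 = 112,026.05 → 112,027.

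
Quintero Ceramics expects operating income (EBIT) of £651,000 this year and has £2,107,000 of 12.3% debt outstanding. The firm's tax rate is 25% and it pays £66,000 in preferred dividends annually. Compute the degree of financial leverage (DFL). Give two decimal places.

Annual interest charges come to £259,161.00.
Preferred dividends grossed up pre-tax: £66,000 / (1 − 0.25) = £88,000.00.
DFL = EBIT ÷ [EBIT − I − D_p/(1−t)] = £651,000 ÷ [£651,000 − £259,161.00 − £88,000.00] = £651,000 ÷ £303,839.00 = 2.1426.

2.14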